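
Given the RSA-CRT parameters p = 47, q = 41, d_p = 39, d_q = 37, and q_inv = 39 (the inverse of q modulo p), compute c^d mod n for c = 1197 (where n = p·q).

m₁ = c^(d_p) mod p: c ≡ 22 (mod 47), and 22^39 mod 47 = 40.
m₂ = c^(d_q) mod q: c ≡ 8 (mod 41), and 8^37 mod 41 = 39.
h = q_inv·(m₁ − m₂) mod p = 39·(40 − 39) mod 47 = 39.
m = m₂ + h·q = 39 + 39·41 = 1638.

1638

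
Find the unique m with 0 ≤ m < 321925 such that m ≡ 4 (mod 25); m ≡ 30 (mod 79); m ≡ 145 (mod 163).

From m ≡ 4 (mod 25) write m = 4 + 25t. Substituting into m ≡ 30 (mod 79) gives 25t ≡ 26 (mod 79), and since 25⁻¹ ≡ 19 (mod 79), t ≡ 20. Hence m ≡ 4 + 25·20 = 504 (mod 1975).
From m ≡ 504 (mod 1975) write m = 504 + 1975t. Substituting into m ≡ 145 (mod 163) gives 1975t ≡ 130 (mod 163), and since 19⁻¹ ≡ 103 (mod 163), t ≡ 24. Hence m ≡ 504 + 1975·24 = 47904 (mod 321925).

47904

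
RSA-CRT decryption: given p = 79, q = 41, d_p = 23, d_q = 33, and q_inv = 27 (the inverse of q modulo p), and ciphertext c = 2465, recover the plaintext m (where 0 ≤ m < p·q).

900

m₁ = c^(d_p) mod p: c ≡ 16 (mod 79), and 16^23 mod 79 = 31.
m₂ = c^(d_q) mod q: c ≡ 5 (mod 41), and 5^33 mod 41 = 39.
h = q_inv·(m₁ − m₂) mod p = 27·(31 − 39) mod 79 = 21.
m = m₂ + h·q = 39 + 21·41 = 900.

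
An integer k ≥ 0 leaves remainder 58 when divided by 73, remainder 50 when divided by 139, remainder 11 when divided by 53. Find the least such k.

The moduli are pairwise coprime; N = 73·139·53 = 537791.
N/73 = 7367; 7367 ≡ 67 (mod 73); 67·12 ≡ 1, so inverse 12.
N/139 = 3869; 3869 ≡ 116 (mod 139); 116·6 ≡ 1, so inverse 6.
N/53 = 10147; 10147 ≡ 24 (mod 53); 24·42 ≡ 1, so inverse 42.
k ≡ 58·7367·12 + 50·3869·6 + 11·10147·42 = 10976046.
10976046 mod 537791 = 220226.

220226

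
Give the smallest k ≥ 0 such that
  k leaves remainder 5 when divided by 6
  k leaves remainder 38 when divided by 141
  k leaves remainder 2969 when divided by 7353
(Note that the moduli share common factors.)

605915

gcd(6, 141) = 3 and 3 | (38 − 5), so the pair is consistent; merging gives k ≡ 179 (mod 282), where 282 = lcm(6, 141).
gcd(282, 7353) = 3 and 3 | (2969 − 179), so the pair is consistent; merging gives k ≡ 605915 (mod 691182), where 691182 = lcm(282, 7353).
The solution is unique modulo lcm(6, 141, 7353) = 691182.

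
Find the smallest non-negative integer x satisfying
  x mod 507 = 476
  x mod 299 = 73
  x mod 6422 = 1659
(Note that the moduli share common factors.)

gcd(507, 299) = 13 and 13 | (73 − 476), so the pair is consistent; merging gives x ≡ 6053 (mod 11661), where 11661 = lcm(507, 299).
gcd(11661, 6422) = 169 and 169 | (1659 − 6053), so the pair is consistent; merging gives x ≡ 239273 (mod 443118), where 443118 = lcm(11661, 6422).
The solution is unique modulo lcm(507, 299, 6422) = 443118.

239273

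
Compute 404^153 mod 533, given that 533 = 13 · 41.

Mod 13: 404 ≡ 1; by Fermat, exponent reduces to 153 mod 12 = 9; 1^9 ≡ 1 (mod 13).
Mod 41: 404 ≡ 35; by Fermat, exponent reduces to 153 mod 40 = 33; 35^33 ≡ 24 (mod 41).
Combine by CRT: x ≡ 1 (mod 13), x ≡ 24 (mod 41) ⇒ x ≡ 352 (mod 533).

352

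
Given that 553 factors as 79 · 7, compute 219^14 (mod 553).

Mod 79: 219 ≡ 61; 61^14 ≡ 18 (mod 79).
Mod 7: 219 ≡ 2; by Fermat, exponent reduces to 14 mod 6 = 2; 2^2 ≡ 4 (mod 7).
Combine by CRT: x ≡ 18 (mod 79), x ≡ 4 (mod 7) ⇒ x ≡ 18 (mod 553).

18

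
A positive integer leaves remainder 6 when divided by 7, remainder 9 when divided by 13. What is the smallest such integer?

From x ≡ 6 (mod 7) write x = 6 + 7t. Substituting into x ≡ 9 (mod 13) gives 7t ≡ 3 (mod 13), and since 7⁻¹ ≡ 2 (mod 13), t ≡ 6. Hence x ≡ 6 + 7·6 = 48 (mod 91).

48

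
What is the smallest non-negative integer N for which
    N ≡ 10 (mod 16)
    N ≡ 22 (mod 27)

346

From N ≡ 10 (mod 16) write N = 10 + 16t. Substituting into N ≡ 22 (mod 27) gives 16t ≡ 12 (mod 27), and since 16⁻¹ ≡ 22 (mod 27), t ≡ 21. Hence N ≡ 10 + 16·21 = 346 (mod 432).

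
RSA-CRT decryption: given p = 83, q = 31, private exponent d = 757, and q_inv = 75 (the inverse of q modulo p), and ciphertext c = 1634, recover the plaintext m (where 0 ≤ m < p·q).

d_p = d mod (p−1) = 757 mod 82 = 19; d_q = d mod (q−1) = 7.
m₁ = c^(d_p) mod p: c ≡ 57 (mod 83), and 57^19 mod 83 = 19.
m₂ = c^(d_q) mod q: c ≡ 22 (mod 31), and 22^7 mod 31 = 21.
h = q_inv·(m₁ − m₂) mod p = 75·(19 − 21) mod 83 = 16.
m = m₂ + h·q = 21 + 16·31 = 517.

517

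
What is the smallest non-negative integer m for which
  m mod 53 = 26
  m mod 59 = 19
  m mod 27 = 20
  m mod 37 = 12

1010630

The moduli are pairwise coprime; N = 53·59·27·37 = 3123873.
N/53 = 58941; 58941 ≡ 5 (mod 53); 5·32 ≡ 1, so inverse 32.
N/59 = 52947; 52947 ≡ 24 (mod 59); 24·32 ≡ 1, so inverse 32.
N/27 = 115699; 115699 ≡ 4 (mod 27); 4·7 ≡ 1, so inverse 7.
N/37 = 84429; 84429 ≡ 32 (mod 37); 32·22 ≡ 1, so inverse 22.
m ≡ 26·58941·32 + 19·52947·32 + 20·115699·7 + 12·84429·22 = 119717804.
119717804 mod 3123873 = 1010630.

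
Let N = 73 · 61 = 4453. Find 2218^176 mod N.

Mod 73: 2218 ≡ 28; by Fermat, exponent reduces to 176 mod 72 = 32; 28^32 ≡ 55 (mod 73).
Mod 61: 2218 ≡ 22; by Fermat, exponent reduces to 176 mod 60 = 56; 22^56 ≡ 42 (mod 61).
Combine by CRT: x ≡ 55 (mod 73), x ≡ 42 (mod 61) ⇒ x ≡ 347 (mod 4453).

347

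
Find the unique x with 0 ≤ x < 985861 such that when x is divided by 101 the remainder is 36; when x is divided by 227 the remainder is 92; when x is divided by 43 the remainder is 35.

440699

From x ≡ 36 (mod 101) write x = 36 + 101t. Substituting into x ≡ 92 (mod 227) gives 101t ≡ 56 (mod 227), and since 101⁻¹ ≡ 9 (mod 227), t ≡ 50. Hence x ≡ 36 + 101·50 = 5086 (mod 22927).
From x ≡ 5086 (mod 22927) write x = 5086 + 22927t. Substituting into x ≡ 35 (mod 43) gives 22927t ≡ 23 (mod 43), and since 8⁻¹ ≡ 27 (mod 43), t ≡ 19. Hence x ≡ 5086 + 22927·19 = 440699 (mod 985861).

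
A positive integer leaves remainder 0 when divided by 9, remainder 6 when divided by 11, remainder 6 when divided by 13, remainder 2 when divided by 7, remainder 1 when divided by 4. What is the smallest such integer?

From N ≡ 0 (mod 9) write N = 0 + 9t. Substituting into N ≡ 6 (mod 11) gives 9t ≡ 6 (mod 11), and since 9⁻¹ ≡ 5 (mod 11), t ≡ 8. Hence N ≡ 0 + 9·8 = 72 (mod 99).
From N ≡ 72 (mod 99) write N = 72 + 99t. Substituting into N ≡ 6 (mod 13) gives 99t ≡ 12 (mod 13), and since 8⁻¹ ≡ 5 (mod 13), t ≡ 8. Hence N ≡ 72 + 99·8 = 864 (mod 1287).
From N ≡ 864 (mod 1287) write N = 864 + 1287t. Substituting into N ≡ 2 (mod 7) gives 1287t ≡ 6 (mod 7), and since 6⁻¹ ≡ 6 (mod 7), t ≡ 1. Hence N ≡ 864 + 1287·1 = 2151 (mod 9009).
From N ≡ 2151 (mod 9009) write N = 2151 + 9009t. Substituting into N ≡ 1 (mod 4) gives 9009t ≡ 2 (mod 4), and since 1⁻¹ ≡ 1 (mod 4), t ≡ 2. Hence N ≡ 2151 + 9009·2 = 20169 (mod 36036).

20169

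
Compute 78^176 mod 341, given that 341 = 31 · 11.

78

Mod 31: 78 ≡ 16; by Fermat, exponent reduces to 176 mod 30 = 26; 16^26 ≡ 16 (mod 31).
Mod 11: 78 ≡ 1; by Fermat, exponent reduces to 176 mod 10 = 6; 1^6 ≡ 1 (mod 11).
Combine by CRT: x ≡ 16 (mod 31), x ≡ 1 (mod 11) ⇒ x ≡ 78 (mod 341).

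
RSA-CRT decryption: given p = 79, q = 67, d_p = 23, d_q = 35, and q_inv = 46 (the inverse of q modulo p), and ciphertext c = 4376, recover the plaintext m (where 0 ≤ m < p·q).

2920

m₁ = c^(d_p) mod p: c ≡ 31 (mod 79), and 31^23 mod 79 = 76.
m₂ = c^(d_q) mod q: c ≡ 21 (mod 67), and 21^35 mod 67 = 39.
h = q_inv·(m₁ − m₂) mod p = 46·(76 − 39) mod 79 = 43.
m = m₂ + h·q = 39 + 43·67 = 2920.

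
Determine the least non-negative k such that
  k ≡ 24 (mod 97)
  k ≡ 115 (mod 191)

From k ≡ 24 (mod 97) write k = 24 + 97t. Substituting into k ≡ 115 (mod 191) gives 97t ≡ 91 (mod 191), and since 97⁻¹ ≡ 128 (mod 191), t ≡ 188. Hence k ≡ 24 + 97·188 = 18260 (mod 18527).

18260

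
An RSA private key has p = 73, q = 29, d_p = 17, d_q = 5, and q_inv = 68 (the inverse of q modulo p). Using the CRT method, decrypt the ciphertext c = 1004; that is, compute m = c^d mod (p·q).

1610

m₁ = c^(d_p) mod p: c ≡ 55 (mod 73), and 55^17 mod 73 = 4.
m₂ = c^(d_q) mod q: c ≡ 18 (mod 29), and 18^5 mod 29 = 15.
h = q_inv·(m₁ − m₂) mod p = 68·(4 − 15) mod 73 = 55.
m = m₂ + h·q = 15 + 55·29 = 1610.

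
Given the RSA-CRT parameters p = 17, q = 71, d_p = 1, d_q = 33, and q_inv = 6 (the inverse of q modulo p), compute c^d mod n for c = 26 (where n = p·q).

94

m₁ = c^(d_p) mod p: c ≡ 9 (mod 17), and 9^1 mod 17 = 9.
m₂ = c^(d_q) mod q: c ≡ 26 (mod 71), and 26^33 mod 71 = 23.
h = q_inv·(m₁ − m₂) mod p = 6·(9 − 23) mod 17 = 1.
m = m₂ + h·q = 23 + 1·71 = 94.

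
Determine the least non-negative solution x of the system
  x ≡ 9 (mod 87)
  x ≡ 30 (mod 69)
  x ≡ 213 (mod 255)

gcd(87, 69) = 3 and 3 | (30 − 9), so the pair is consistent; merging gives x ≡ 444 (mod 2001), where 2001 = lcm(87, 69).
gcd(2001, 255) = 3 and 3 | (213 − 444), so the pair is consistent; merging gives x ≡ 38463 (mod 170085), where 170085 = lcm(2001, 255).
The solution is unique modulo lcm(87, 69, 255) = 170085.

38463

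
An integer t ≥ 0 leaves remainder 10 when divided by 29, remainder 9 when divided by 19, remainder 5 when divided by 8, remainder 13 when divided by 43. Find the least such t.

Combine the congruences pairwise.
From t ≡ 10 (mod 29) write t = 10 + 29s. Substituting into t ≡ 9 (mod 19) gives 29s ≡ 18 (mod 19), and since 10⁻¹ ≡ 2 (mod 19), s ≡ 17. Hence t ≡ 10 + 29·17 = 503 (mod 551).
From t ≡ 503 (mod 551) write t = 503 + 551s. Substituting into t ≡ 5 (mod 8) gives 551s ≡ 6 (mod 8), and since 7⁻¹ ≡ 7 (mod 8), s ≡ 2. Hence t ≡ 503 + 551·2 = 1605 (mod 4408).
From t ≡ 1605 (mod 4408) write t = 1605 + 4408s. Substituting into t ≡ 13 (mod 43) gives 4408s ≡ 42 (mod 43), and since 22⁻¹ ≡ 2 (mod 43), s ≡ 41. Hence t ≡ 1605 + 4408·41 = 182333 (mod 189544).

182333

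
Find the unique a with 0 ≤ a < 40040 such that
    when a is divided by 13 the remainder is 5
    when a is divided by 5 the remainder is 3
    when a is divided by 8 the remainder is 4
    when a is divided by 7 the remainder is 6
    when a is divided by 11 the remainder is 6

25108

The moduli are pairwise coprime; N = 13·5·8·7·11 = 40040.
N/13 = 3080; 3080 ≡ 12 (mod 13); 12·12 ≡ 1, so inverse 12.
N/5 = 8008; 8008 ≡ 3 (mod 5); 3·2 ≡ 1, so inverse 2.
N/8 = 5005; 5005 ≡ 5 (mod 8); 5·5 ≡ 1, so inverse 5.
N/7 = 5720; 5720 ≡ 1 (mod 7), inverse 1.
N/11 = 3640; 3640 ≡ 10 (mod 11); 10·10 ≡ 1, so inverse 10.
a ≡ 5·3080·12 + 3·8008·2 + 4·5005·5 + 6·5720·1 + 6·3640·10 = 585668.
585668 mod 40040 = 25108.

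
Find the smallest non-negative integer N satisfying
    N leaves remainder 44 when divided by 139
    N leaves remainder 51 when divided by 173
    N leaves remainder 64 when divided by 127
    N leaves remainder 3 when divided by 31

From N ≡ 44 (mod 139) write N = 44 + 139t. Substituting into N ≡ 51 (mod 173) gives 139t ≡ 7 (mod 173), and since 139⁻¹ ≡ 117 (mod 173), t ≡ 127. Hence N ≡ 44 + 139·127 = 17697 (mod 24047).
From N ≡ 17697 (mod 24047) write N = 17697 + 24047t. Substituting into N ≡ 64 (mod 127) gives 24047t ≡ 20 (mod 127), and since 44⁻¹ ≡ 26 (mod 127), t ≡ 12. Hence N ≡ 17697 + 24047·12 = 306261 (mod 3053969).
From N ≡ 306261 (mod 3053969) write N = 306261 + 3053969t. Substituting into N ≡ 3 (mod 31) gives 3053969t ≡ 22 (mod 31), and since 4⁻¹ ≡ 8 (mod 31), t ≡ 21. Hence N ≡ 306261 + 3053969·21 = 64439610 (mod 94673039).

64439610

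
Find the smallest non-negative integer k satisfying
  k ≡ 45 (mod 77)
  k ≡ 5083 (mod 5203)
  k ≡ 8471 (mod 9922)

1357863

Combine the congruences pairwise.
gcd(77, 5203) = 11 and 11 | (5083 − 45), so the pair is consistent; merging gives k ≡ 10286 (mod 36421), where 36421 = lcm(77, 5203).
gcd(36421, 9922) = 121 and 121 | (8471 − 10286), so the pair is consistent; merging gives k ≡ 1357863 (mod 2986522), where 2986522 = lcm(36421, 9922).
The solution is unique modulo lcm(77, 5203, 9922) = 2986522.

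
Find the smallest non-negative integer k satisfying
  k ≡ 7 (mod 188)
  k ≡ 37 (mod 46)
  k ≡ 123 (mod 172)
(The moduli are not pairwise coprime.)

gcd(188, 46) = 2 and 2 | (37 − 7), so the pair is consistent; merging gives k ≡ 3579 (mod 4324), where 4324 = lcm(188, 46).
gcd(4324, 172) = 4 and 4 | (123 − 3579), so the pair is consistent; merging gives k ≡ 124651 (mod 185932), where 185932 = lcm(4324, 172).
The solution is unique modulo lcm(188, 46, 172) = 185932.

124651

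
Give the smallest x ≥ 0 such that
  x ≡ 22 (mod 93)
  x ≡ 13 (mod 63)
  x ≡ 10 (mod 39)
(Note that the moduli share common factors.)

10345

gcd(93, 63) = 3 and 3 | (13 − 22), so the pair is consistent; merging gives x ≡ 580 (mod 1953), where 1953 = lcm(93, 63).
gcd(1953, 39) = 3 and 3 | (10 − 580), so the pair is consistent; merging gives x ≡ 10345 (mod 25389), where 25389 = lcm(1953, 39).
The solution is unique modulo lcm(93, 63, 39) = 25389.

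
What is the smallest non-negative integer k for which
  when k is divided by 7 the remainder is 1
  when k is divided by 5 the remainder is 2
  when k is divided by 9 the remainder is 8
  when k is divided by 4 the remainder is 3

827

Combine the congruences pairwise.
From k ≡ 1 (mod 7) write k = 1 + 7t. Substituting into k ≡ 2 (mod 5) gives 7t ≡ 1 (mod 5), and since 2⁻¹ ≡ 3 (mod 5), t ≡ 3. Hence k ≡ 1 + 7·3 = 22 (mod 35).
From k ≡ 22 (mod 35) write k = 22 + 35t. Substituting into k ≡ 8 (mod 9) gives 35t ≡ 4 (mod 9), and since 8⁻¹ ≡ 8 (mod 9), t ≡ 5. Hence k ≡ 22 + 35·5 = 197 (mod 315).
From k ≡ 197 (mod 315) write k = 197 + 315t. Substituting into k ≡ 3 (mod 4) gives 315t ≡ 2 (mod 4), and since 3⁻¹ ≡ 3 (mod 4), t ≡ 2. Hence k ≡ 197 + 315·2 = 827 (mod 1260).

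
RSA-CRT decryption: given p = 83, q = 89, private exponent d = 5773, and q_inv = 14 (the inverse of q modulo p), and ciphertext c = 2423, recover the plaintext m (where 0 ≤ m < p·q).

1314

d_p = d mod (p−1) = 5773 mod 82 = 33; d_q = d mod (q−1) = 53.
m₁ = c^(d_p) mod p: c ≡ 16 (mod 83), and 16^33 mod 83 = 69.
m₂ = c^(d_q) mod q: c ≡ 20 (mod 89), and 20^53 mod 89 = 68.
h = q_inv·(m₁ − m₂) mod p = 14·(69 − 68) mod 83 = 14.
m = m₂ + h·q = 68 + 14·89 = 1314.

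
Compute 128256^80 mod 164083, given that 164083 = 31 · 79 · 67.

6814

Mod 31: 128256 ≡ 9; by Fermat, exponent reduces to 80 mod 30 = 20; 9^20 ≡ 25 (mod 31).
Mod 79: 128256 ≡ 39; by Fermat, exponent reduces to 80 mod 78 = 2; 39^2 ≡ 20 (mod 79).
Mod 67: 128256 ≡ 18; by Fermat, exponent reduces to 80 mod 66 = 14; 18^14 ≡ 47 (mod 67).
Combine by CRT: x ≡ 25 (mod 31), x ≡ 20 (mod 79), x ≡ 47 (mod 67) ⇒ x ≡ 6814 (mod 164083).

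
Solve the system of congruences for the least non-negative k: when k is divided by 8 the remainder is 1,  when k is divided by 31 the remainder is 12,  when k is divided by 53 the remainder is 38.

8041

The moduli are pairwise coprime; N = 8·31·53 = 13144.
N/8 = 1643; 1643 ≡ 3 (mod 8); 3·3 ≡ 1, so inverse 3.
N/31 = 424; 424 ≡ 21 (mod 31); 21·3 ≡ 1, so inverse 3.
N/53 = 248; 248 ≡ 36 (mod 53); 36·28 ≡ 1, so inverse 28.
k ≡ 1·1643·3 + 12·424·3 + 38·248·28 = 284065.
284065 mod 13144 = 8041.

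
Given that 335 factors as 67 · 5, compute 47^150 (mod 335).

24

Mod 67: 47 ≡ 47; by Fermat, exponent reduces to 150 mod 66 = 18; 47^18 ≡ 24 (mod 67).
Mod 5: 47 ≡ 2; by Fermat, exponent reduces to 150 mod 4 = 2; 2^2 ≡ 4 (mod 5).
Combine by CRT: x ≡ 24 (mod 67), x ≡ 4 (mod 5) ⇒ x ≡ 24 (mod 335).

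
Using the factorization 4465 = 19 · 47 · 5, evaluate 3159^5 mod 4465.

Mod 19: 3159 ≡ 5; 5^5 ≡ 9 (mod 19).
Mod 47: 3159 ≡ 10; 10^5 ≡ 31 (mod 47).
Mod 5: 3159 ≡ 4; by Fermat, exponent reduces to 5 mod 4 = 1; 4^1 ≡ 4 (mod 5).
Combine by CRT: x ≡ 9 (mod 19), x ≡ 31 (mod 47), x ≡ 4 (mod 5) ⇒ x ≡ 2099 (mod 4465).

2099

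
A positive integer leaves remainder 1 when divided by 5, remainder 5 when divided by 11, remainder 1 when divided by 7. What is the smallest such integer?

The moduli are pairwise coprime; M = 5·11·7 = 385.
M/5 = 77; 77 ≡ 2 (mod 5); 2·3 ≡ 1, so inverse 3.
M/11 = 35; 35 ≡ 2 (mod 11); 2·6 ≡ 1, so inverse 6.
M/7 = 55; 55 ≡ 6 (mod 7); 6·6 ≡ 1, so inverse 6.
n ≡ 1·77·3 + 5·35·6 + 1·55·6 = 1611.
1611 mod 385 = 71.

71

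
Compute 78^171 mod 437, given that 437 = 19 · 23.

Mod 19: 78 ≡ 2; by Fermat, exponent reduces to 171 mod 18 = 9; 2^9 ≡ 18 (mod 19).
Mod 23: 78 ≡ 9; by Fermat, exponent reduces to 171 mod 22 = 17; 9^17 ≡ 3 (mod 23).
Combine by CRT: x ≡ 18 (mod 19), x ≡ 3 (mod 23) ⇒ x ≡ 417 (mod 437).

417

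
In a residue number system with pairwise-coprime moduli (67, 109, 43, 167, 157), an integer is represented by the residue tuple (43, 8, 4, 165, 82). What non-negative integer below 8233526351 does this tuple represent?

The moduli are pairwise coprime; N = 67·109·43·167·157 = 8233526351.
N/67 = 122888453; 122888453 ≡ 1 (mod 67), inverse 1.
N/109 = 75536939; 75536939 ≡ 48 (mod 109); 48·25 ≡ 1, so inverse 25.
N/43 = 191477357; 191477357 ≡ 34 (mod 43); 34·19 ≡ 1, so inverse 19.
N/167 = 49302553; 49302553 ≡ 145 (mod 167); 145·129 ≡ 1, so inverse 129.
N/157 = 52442843; 52442843 ≡ 133 (mod 157); 133·85 ≡ 1, so inverse 85.
x ≡ 43·122888453·1 + 8·75536939·25 + 4·191477357·19 + 165·49302553·129 + 82·52442843·85 = 1449875326726.
1449875326726 mod 8233526351 = 774688950.

774688950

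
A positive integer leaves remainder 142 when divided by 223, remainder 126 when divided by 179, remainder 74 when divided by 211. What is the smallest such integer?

The moduli are pairwise coprime; N = 223·179·211 = 8422487.
N/223 = 37769; 37769 ≡ 82 (mod 223); 82·68 ≡ 1, so inverse 68.
N/179 = 47053; 47053 ≡ 155 (mod 179); 155·82 ≡ 1, so inverse 82.
N/211 = 39917; 39917 ≡ 38 (mod 211); 38·50 ≡ 1, so inverse 50.
k ≡ 142·37769·68 + 126·47053·82 + 74·39917·50 = 998541960.
998541960 mod 8422487 = 4688494.

4688494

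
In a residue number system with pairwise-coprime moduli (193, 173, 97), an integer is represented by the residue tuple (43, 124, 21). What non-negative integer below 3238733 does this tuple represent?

172778

Combine the congruences pairwise.
From x ≡ 43 (mod 193) write x = 43 + 193t. Substituting into x ≡ 124 (mod 173) gives 193t ≡ 81 (mod 173), and since 20⁻¹ ≡ 26 (mod 173), t ≡ 30. Hence x ≡ 43 + 193·30 = 5833 (mod 33389).
From x ≡ 5833 (mod 33389) write x = 5833 + 33389t. Substituting into x ≡ 21 (mod 97) gives 33389t ≡ 8 (mod 97), and since 21⁻¹ ≡ 37 (mod 97), t ≡ 5. Hence x ≡ 5833 + 33389·5 = 172778 (mod 3238733).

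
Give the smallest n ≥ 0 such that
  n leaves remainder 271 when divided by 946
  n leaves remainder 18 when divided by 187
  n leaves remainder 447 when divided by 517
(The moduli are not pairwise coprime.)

42841

gcd(946, 187) = 11 and 11 | (18 − 271), so the pair is consistent; merging gives n ≡ 10677 (mod 16082), where 16082 = lcm(946, 187).
gcd(16082, 517) = 11 and 11 | (447 − 10677), so the pair is consistent; merging gives n ≡ 42841 (mod 755854), where 755854 = lcm(16082, 517).
The solution is unique modulo lcm(946, 187, 517) = 755854.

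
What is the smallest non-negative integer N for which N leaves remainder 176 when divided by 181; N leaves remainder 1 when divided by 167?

Combine the congruences pairwise.
From N ≡ 176 (mod 181) write N = 176 + 181t. Substituting into N ≡ 1 (mod 167) gives 181t ≡ 159 (mod 167), and since 14⁻¹ ≡ 12 (mod 167), t ≡ 71. Hence N ≡ 176 + 181·71 = 13027 (mod 30227).

13027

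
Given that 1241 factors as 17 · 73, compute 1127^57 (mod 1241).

794

Mod 17: 1127 ≡ 5; by Fermat, exponent reduces to 57 mod 16 = 9; 5^9 ≡ 12 (mod 17).
Mod 73: 1127 ≡ 32; 32^57 ≡ 64 (mod 73).
Combine by CRT: x ≡ 12 (mod 17), x ≡ 64 (mod 73) ⇒ x ≡ 794 (mod 1241).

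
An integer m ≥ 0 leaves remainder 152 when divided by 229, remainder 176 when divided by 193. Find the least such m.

Combine the congruences pairwise.
From m ≡ 152 (mod 229) write m = 152 + 229t. Substituting into m ≡ 176 (mod 193) gives 229t ≡ 24 (mod 193), and since 36⁻¹ ≡ 59 (mod 193), t ≡ 65. Hence m ≡ 152 + 229·65 = 15037 (mod 44197).

15037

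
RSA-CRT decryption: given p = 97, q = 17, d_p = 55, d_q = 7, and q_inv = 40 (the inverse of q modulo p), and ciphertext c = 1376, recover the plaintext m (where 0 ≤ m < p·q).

m₁ = c^(d_p) mod p: c ≡ 18 (mod 97), and 18^55 mod 97 = 70.
m₂ = c^(d_q) mod q: c ≡ 16 (mod 17), and 16^7 mod 17 = 16.
h = q_inv·(m₁ − m₂) mod p = 40·(70 − 16) mod 97 = 26.
m = m₂ + h·q = 16 + 26·17 = 458.

458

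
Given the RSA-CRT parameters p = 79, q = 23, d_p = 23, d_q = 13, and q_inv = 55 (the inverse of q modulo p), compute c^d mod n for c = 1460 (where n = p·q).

1489

m₁ = c^(d_p) mod p: c ≡ 38 (mod 79), and 38^23 mod 79 = 67.
m₂ = c^(d_q) mod q: c ≡ 11 (mod 23), and 11^13 mod 23 = 17.
h = q_inv·(m₁ − m₂) mod p = 55·(67 − 17) mod 79 = 64.
m = m₂ + h·q = 17 + 64·23 = 1489.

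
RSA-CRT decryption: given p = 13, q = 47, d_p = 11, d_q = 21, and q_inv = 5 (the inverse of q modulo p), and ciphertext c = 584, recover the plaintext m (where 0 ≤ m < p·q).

m₁ = c^(d_p) mod p: c ≡ 12 (mod 13), and 12^11 mod 13 = 12.
m₂ = c^(d_q) mod q: c ≡ 20 (mod 47), and 20^21 mod 47 = 45.
h = q_inv·(m₁ − m₂) mod p = 5·(12 − 45) mod 13 = 4.
m = m₂ + h·q = 45 + 4·47 = 233.

233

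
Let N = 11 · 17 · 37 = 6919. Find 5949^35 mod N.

Mod 11: 5949 ≡ 9; by Fermat, exponent reduces to 35 mod 10 = 5; 9^5 ≡ 1 (mod 11).
Mod 17: 5949 ≡ 16; by Fermat, exponent reduces to 35 mod 16 = 3; 16^3 ≡ 16 (mod 17).
Mod 37: 5949 ≡ 29; 29^35 ≡ 23 (mod 37).
Combine by CRT: x ≡ 1 (mod 11), x ≡ 16 (mod 17), x ≡ 23 (mod 37) ⇒ x ≡ 2872 (mod 6919).

2872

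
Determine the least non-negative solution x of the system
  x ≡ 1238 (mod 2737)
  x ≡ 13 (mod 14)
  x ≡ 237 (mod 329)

gcd(2737, 14) = 7 and 7 | (13 − 1238), so the pair is consistent; merging gives x ≡ 3975 (mod 5474), where 5474 = lcm(2737, 14).
gcd(5474, 329) = 7 and 7 | (237 − 3975), so the pair is consistent; merging gives x ≡ 9449 (mod 257278), where 257278 = lcm(5474, 329).
The solution is unique modulo lcm(2737, 14, 329) = 257278.

9449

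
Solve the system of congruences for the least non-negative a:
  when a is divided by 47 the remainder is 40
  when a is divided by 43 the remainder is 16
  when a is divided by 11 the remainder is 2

The moduli are pairwise coprime; N = 47·43·11 = 22231.
N/47 = 473; 473 ≡ 3 (mod 47); 3·16 ≡ 1, so inverse 16.
N/43 = 517; 517 ≡ 1 (mod 43), inverse 1.
N/11 = 2021; 2021 ≡ 8 (mod 11); 8·7 ≡ 1, so inverse 7.
a ≡ 40·473·16 + 16·517·1 + 2·2021·7 = 339286.
339286 mod 22231 = 5821.

5821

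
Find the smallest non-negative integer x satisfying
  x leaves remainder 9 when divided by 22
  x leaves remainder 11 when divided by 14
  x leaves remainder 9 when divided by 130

1439

gcd(22, 14) = 2 and 2 | (11 − 9), so the pair is consistent; merging gives x ≡ 53 (mod 154), where 154 = lcm(22, 14).
gcd(154, 130) = 2 and 2 | (9 − 53), so the pair is consistent; merging gives x ≡ 1439 (mod 10010), where 10010 = lcm(154, 130).
The solution is unique modulo lcm(22, 14, 130) = 10010.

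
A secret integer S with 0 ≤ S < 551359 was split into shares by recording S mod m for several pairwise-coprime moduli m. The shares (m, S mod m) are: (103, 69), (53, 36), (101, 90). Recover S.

110382

From S ≡ 69 (mod 103) write S = 69 + 103t. Substituting into S ≡ 36 (mod 53) gives 103t ≡ 20 (mod 53), and since 50⁻¹ ≡ 35 (mod 53), t ≡ 11. Hence S ≡ 69 + 103·11 = 1202 (mod 5459).
From S ≡ 1202 (mod 5459) write S = 1202 + 5459t. Substituting into S ≡ 90 (mod 101) gives 5459t ≡ 100 (mod 101), and since 5⁻¹ ≡ 81 (mod 101), t ≡ 20. Hence S ≡ 1202 + 5459·20 = 110382 (mod 551359).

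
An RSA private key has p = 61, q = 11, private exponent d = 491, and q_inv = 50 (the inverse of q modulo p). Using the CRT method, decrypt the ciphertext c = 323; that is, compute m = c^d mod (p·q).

d_p = d mod (p−1) = 491 mod 60 = 11; d_q = d mod (q−1) = 1.
m₁ = c^(d_p) mod p: c ≡ 18 (mod 61), and 18^11 mod 61 = 10.
m₂ = c^(d_q) mod q: c ≡ 4 (mod 11), and 4^1 mod 11 = 4.
h = q_inv·(m₁ − m₂) mod p = 50·(10 − 4) mod 61 = 56.
m = m₂ + h·q = 4 + 56·11 = 620.

620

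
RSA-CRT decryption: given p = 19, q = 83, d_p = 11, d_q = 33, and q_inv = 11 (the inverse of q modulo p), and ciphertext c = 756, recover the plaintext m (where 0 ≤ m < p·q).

1105

m₁ = c^(d_p) mod p: c ≡ 15 (mod 19), and 15^11 mod 19 = 3.
m₂ = c^(d_q) mod q: c ≡ 9 (mod 83), and 9^33 mod 83 = 26.
h = q_inv·(m₁ − m₂) mod p = 11·(3 − 26) mod 19 = 13.
m = m₂ + h·q = 26 + 13·83 = 1105.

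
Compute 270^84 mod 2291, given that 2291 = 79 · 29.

Mod 79: 270 ≡ 33; by Fermat, exponent reduces to 84 mod 78 = 6; 33^6 ≡ 64 (mod 79).
Mod 29: 270 ≡ 9; since 28 | 84, by Fermat 9^84 ≡ 1 (mod 29).
Combine by CRT: x ≡ 64 (mod 79), x ≡ 1 (mod 29) ⇒ x ≡ 2118 (mod 2291).

2118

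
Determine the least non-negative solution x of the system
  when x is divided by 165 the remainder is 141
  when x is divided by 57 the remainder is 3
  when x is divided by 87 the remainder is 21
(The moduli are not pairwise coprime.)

gcd(165, 57) = 3 and 3 | (3 − 141), so the pair is consistent; merging gives x ≡ 801 (mod 3135), where 3135 = lcm(165, 57).
gcd(3135, 87) = 3 and 3 | (21 − 801), so the pair is consistent; merging gives x ≡ 3936 (mod 90915), where 90915 = lcm(3135, 87).
The solution is unique modulo lcm(165, 57, 87) = 90915.

3936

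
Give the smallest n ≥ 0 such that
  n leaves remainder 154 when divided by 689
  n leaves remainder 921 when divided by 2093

105571

gcd(689, 2093) = 13 and 13 | (921 − 154), so the pair is consistent; merging gives n ≡ 105571 (mod 110929), where 110929 = lcm(689, 2093).
The solution is unique modulo lcm(689, 2093) = 110929.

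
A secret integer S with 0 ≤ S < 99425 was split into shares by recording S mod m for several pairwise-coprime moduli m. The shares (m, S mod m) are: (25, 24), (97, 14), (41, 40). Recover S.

The moduli are pairwise coprime; N = 25·97·41 = 99425.
N/25 = 3977; 3977 ≡ 2 (mod 25); 2·13 ≡ 1, so inverse 13.
N/97 = 1025; 1025 ≡ 55 (mod 97); 55·30 ≡ 1, so inverse 30.
N/41 = 2425; 2425 ≡ 6 (mod 41); 6·7 ≡ 1, so inverse 7.
S ≡ 24·3977·13 + 14·1025·30 + 40·2425·7 = 2350324.
2350324 mod 99425 = 63549.

63549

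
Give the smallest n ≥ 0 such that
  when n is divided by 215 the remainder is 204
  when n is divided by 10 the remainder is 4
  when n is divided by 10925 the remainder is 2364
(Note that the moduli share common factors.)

gcd(215, 10) = 5 and 5 | (4 − 204), so the pair is consistent; merging gives n ≡ 204 (mod 430), where 430 = lcm(215, 10).
gcd(430, 10925) = 5 and 5 | (2364 − 204), so the pair is consistent; merging gives n ≡ 592314 (mod 939550), where 939550 = lcm(430, 10925).
The solution is unique modulo lcm(215, 10, 10925) = 939550.

592314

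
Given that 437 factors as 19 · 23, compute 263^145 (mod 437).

130

Mod 19: 263 ≡ 16; by Fermat, exponent reduces to 145 mod 18 = 1; 16^1 ≡ 16 (mod 19).
Mod 23: 263 ≡ 10; by Fermat, exponent reduces to 145 mod 22 = 13; 10^13 ≡ 15 (mod 23).
Combine by CRT: x ≡ 16 (mod 19), x ≡ 15 (mod 23) ⇒ x ≡ 130 (mod 437).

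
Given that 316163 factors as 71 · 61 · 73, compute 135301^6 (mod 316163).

293468

Mod 71: 135301 ≡ 46; 46^6 ≡ 25 (mod 71).
Mod 61: 135301 ≡ 3; 3^6 ≡ 58 (mod 61).
Mod 73: 135301 ≡ 32; 32^6 ≡ 8 (mod 73).
Combine by CRT: x ≡ 25 (mod 71), x ≡ 58 (mod 61), x ≡ 8 (mod 73) ⇒ x ≡ 293468 (mod 316163).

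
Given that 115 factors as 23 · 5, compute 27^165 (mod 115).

47

Mod 23: 27 ≡ 4; by Fermat, exponent reduces to 165 mod 22 = 11; 4^11 ≡ 1 (mod 23).
Mod 5: 27 ≡ 2; by Fermat, exponent reduces to 165 mod 4 = 1; 2^1 ≡ 2 (mod 5).
Combine by CRT: x ≡ 1 (mod 23), x ≡ 2 (mod 5) ⇒ x ≡ 47 (mod 115).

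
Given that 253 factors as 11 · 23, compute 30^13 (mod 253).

Mod 11: 30 ≡ 8; by Fermat, exponent reduces to 13 mod 10 = 3; 8^3 ≡ 6 (mod 11).
Mod 23: 30 ≡ 7; 7^13 ≡ 20 (mod 23).
Combine by CRT: x ≡ 6 (mod 11), x ≡ 20 (mod 23) ⇒ x ≡ 204 (mod 253).

204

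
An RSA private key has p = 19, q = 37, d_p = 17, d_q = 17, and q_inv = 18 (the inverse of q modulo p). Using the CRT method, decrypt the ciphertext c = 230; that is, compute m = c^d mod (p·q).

m₁ = c^(d_p) mod p: c ≡ 2 (mod 19), and 2^17 mod 19 = 10.
m₂ = c^(d_q) mod q: c ≡ 8 (mod 37), and 8^17 mod 37 = 23.
h = q_inv·(m₁ − m₂) mod p = 18·(10 − 23) mod 19 = 13.
m = m₂ + h·q = 23 + 13·37 = 504.

504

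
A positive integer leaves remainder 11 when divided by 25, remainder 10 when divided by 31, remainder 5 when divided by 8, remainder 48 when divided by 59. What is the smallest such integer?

The moduli are pairwise coprime; N = 25·31·8·59 = 365800.
N/25 = 14632; 14632 ≡ 7 (mod 25); 7·18 ≡ 1, so inverse 18.
N/31 = 11800; 11800 ≡ 20 (mod 31); 20·14 ≡ 1, so inverse 14.
N/8 = 45725; 45725 ≡ 5 (mod 8); 5·5 ≡ 1, so inverse 5.
N/59 = 6200; 6200 ≡ 5 (mod 59); 5·12 ≡ 1, so inverse 12.
t ≡ 11·14632·18 + 10·11800·14 + 5·45725·5 + 48·6200·12 = 9263461.
9263461 mod 365800 = 118461.

118461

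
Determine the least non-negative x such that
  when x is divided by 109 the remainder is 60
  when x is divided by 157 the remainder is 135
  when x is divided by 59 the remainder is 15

167811

Combine the congruences pairwise.
From x ≡ 60 (mod 109) write x = 60 + 109t. Substituting into x ≡ 135 (mod 157) gives 109t ≡ 75 (mod 157), and since 109⁻¹ ≡ 121 (mod 157), t ≡ 126. Hence x ≡ 60 + 109·126 = 13794 (mod 17113).
From x ≡ 13794 (mod 17113) write x = 13794 + 17113t. Substituting into x ≡ 15 (mod 59) gives 17113t ≡ 27 (mod 59), and since 3⁻¹ ≡ 20 (mod 59), t ≡ 9. Hence x ≡ 13794 + 17113·9 = 167811 (mod 1009667).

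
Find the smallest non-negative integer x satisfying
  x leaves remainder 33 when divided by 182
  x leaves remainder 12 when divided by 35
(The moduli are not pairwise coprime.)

397

gcd(182, 35) = 7 and 7 | (12 − 33), so the pair is consistent; merging gives x ≡ 397 (mod 910), where 910 = lcm(182, 35).
The solution is unique modulo lcm(182, 35) = 910.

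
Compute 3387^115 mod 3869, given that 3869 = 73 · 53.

Mod 73: 3387 ≡ 29; by Fermat, exponent reduces to 115 mod 72 = 43; 29^43 ≡ 39 (mod 73).
Mod 53: 3387 ≡ 48; by Fermat, exponent reduces to 115 mod 52 = 11; 48^11 ≡ 33 (mod 53).
Combine by CRT: x ≡ 39 (mod 73), x ≡ 33 (mod 53) ⇒ x ≡ 404 (mod 3869).

404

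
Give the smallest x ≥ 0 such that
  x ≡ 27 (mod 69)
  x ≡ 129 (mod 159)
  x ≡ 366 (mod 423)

gcd(69, 159) = 3 and 3 | (129 − 27), so the pair is consistent; merging gives x ≡ 924 (mod 3657), where 3657 = lcm(69, 159).
gcd(3657, 423) = 3 and 3 | (366 − 924), so the pair is consistent; merging gives x ≡ 55779 (mod 515637), where 515637 = lcm(3657, 423).
The solution is unique modulo lcm(69, 159, 423) = 515637.

55779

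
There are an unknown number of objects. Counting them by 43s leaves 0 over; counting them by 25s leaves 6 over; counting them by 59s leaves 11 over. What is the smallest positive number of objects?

The moduli are pairwise coprime; M = 43·25·59 = 63425.
M/43 = 1475; 1475 ≡ 13 (mod 43); 13·10 ≡ 1, so inverse 10.
M/25 = 2537; 2537 ≡ 12 (mod 25); 12·23 ≡ 1, so inverse 23.
M/59 = 1075; 1075 ≡ 13 (mod 59); 13·50 ≡ 1, so inverse 50.
N ≡ 0·1475·10 + 6·2537·23 + 11·1075·50 = 941356.
941356 mod 63425 = 53406.

53406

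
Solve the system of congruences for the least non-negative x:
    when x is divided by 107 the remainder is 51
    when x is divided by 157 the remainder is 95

From x ≡ 51 (mod 107) write x = 51 + 107t. Substituting into x ≡ 95 (mod 157) gives 107t ≡ 44 (mod 157), and since 107⁻¹ ≡ 135 (mod 157), t ≡ 131. Hence x ≡ 51 + 107·131 = 14068 (mod 16799).

14068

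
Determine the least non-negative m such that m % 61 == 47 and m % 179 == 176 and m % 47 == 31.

385384

The moduli are pairwise coprime; N = 61·179·47 = 513193.
N/61 = 8413; 8413 ≡ 56 (mod 61); 56·12 ≡ 1, so inverse 12.
N/179 = 2867; 2867 ≡ 3 (mod 179); 3·60 ≡ 1, so inverse 60.
N/47 = 10919; 10919 ≡ 15 (mod 47); 15·22 ≡ 1, so inverse 22.
m ≡ 47·8413·12 + 176·2867·60 + 31·10919·22 = 42467210.
42467210 mod 513193 = 385384.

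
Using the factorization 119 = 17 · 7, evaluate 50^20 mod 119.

Mod 17: 50 ≡ 16; by Fermat, exponent reduces to 20 mod 16 = 4; 16^4 ≡ 1 (mod 17).
Mod 7: 50 ≡ 1; by Fermat, exponent reduces to 20 mod 6 = 2; 1^2 ≡ 1 (mod 7).
Combine by CRT: x ≡ 1 (mod 17), x ≡ 1 (mod 7) ⇒ x ≡ 1 (mod 119).

1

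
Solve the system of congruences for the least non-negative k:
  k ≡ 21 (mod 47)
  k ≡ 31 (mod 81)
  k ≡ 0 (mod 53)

Combine the congruences pairwise.
From k ≡ 21 (mod 47) write k = 21 + 47t. Substituting into k ≡ 31 (mod 81) gives 47t ≡ 10 (mod 81), and since 47⁻¹ ≡ 50 (mod 81), t ≡ 14. Hence k ≡ 21 + 47·14 = 679 (mod 3807).
From k ≡ 679 (mod 3807) write k = 679 + 3807t. Substituting into k ≡ 0 (mod 53) gives 3807t ≡ 10 (mod 53), and since 44⁻¹ ≡ 47 (mod 53), t ≡ 46. Hence k ≡ 679 + 3807·46 = 175801 (mod 201771).

175801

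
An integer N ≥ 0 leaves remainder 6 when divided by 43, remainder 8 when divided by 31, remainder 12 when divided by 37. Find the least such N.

Combine the congruences pairwise.
From N ≡ 6 (mod 43) write N = 6 + 43t. Substituting into N ≡ 8 (mod 31) gives 43t ≡ 2 (mod 31), and since 12⁻¹ ≡ 13 (mod 31), t ≡ 26. Hence N ≡ 6 + 43·26 = 1124 (mod 1333).
From N ≡ 1124 (mod 1333) write N = 1124 + 1333t. Substituting into N ≡ 12 (mod 37) gives 1333t ≡ 35 (mod 37), and since 1⁻¹ ≡ 1 (mod 37), t ≡ 35. Hence N ≡ 1124 + 1333·35 = 47779 (mod 49321).

47779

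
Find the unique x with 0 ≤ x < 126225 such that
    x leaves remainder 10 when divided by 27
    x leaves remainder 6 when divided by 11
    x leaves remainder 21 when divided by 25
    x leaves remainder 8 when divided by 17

The moduli are pairwise coprime; N = 27·11·25·17 = 126225.
N/27 = 4675; 4675 ≡ 4 (mod 27); 4·7 ≡ 1, so inverse 7.
N/11 = 11475; 11475 ≡ 2 (mod 11); 2·6 ≡ 1, so inverse 6.
N/25 = 5049; 5049 ≡ 24 (mod 25); 24·24 ≡ 1, so inverse 24.
N/17 = 7425; 7425 ≡ 13 (mod 17); 13·4 ≡ 1, so inverse 4.
x ≡ 10·4675·7 + 6·11475·6 + 21·5049·24 + 8·7425·4 = 3522646.
3522646 mod 126225 = 114571.

114571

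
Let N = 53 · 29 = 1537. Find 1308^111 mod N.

1054

Mod 53: 1308 ≡ 36; by Fermat, exponent reduces to 111 mod 52 = 7; 36^7 ≡ 47 (mod 53).
Mod 29: 1308 ≡ 3; by Fermat, exponent reduces to 111 mod 28 = 27; 3^27 ≡ 10 (mod 29).
Combine by CRT: x ≡ 47 (mod 53), x ≡ 10 (mod 29) ⇒ x ≡ 1054 (mod 1537).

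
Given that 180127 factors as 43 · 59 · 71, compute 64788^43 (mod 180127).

Mod 43: 64788 ≡ 30; by Fermat, exponent reduces to 43 mod 42 = 1; 30^1 ≡ 30 (mod 43).
Mod 59: 64788 ≡ 6; 6^43 ≡ 52 (mod 59).
Mod 71: 64788 ≡ 36; 36^43 ≡ 38 (mod 71).
Combine by CRT: x ≡ 30 (mod 43), x ≡ 52 (mod 59), x ≡ 38 (mod 71) ⇒ x ≡ 147434 (mod 180127).

147434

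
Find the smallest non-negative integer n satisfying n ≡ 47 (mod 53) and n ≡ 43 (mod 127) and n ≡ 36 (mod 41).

185971

The moduli are pairwise coprime; M = 53·127·41 = 275971.
M/53 = 5207; 5207 ≡ 13 (mod 53); 13·49 ≡ 1, so inverse 49.
M/127 = 2173; 2173 ≡ 14 (mod 127); 14·118 ≡ 1, so inverse 118.
M/41 = 6731; 6731 ≡ 7 (mod 41); 7·6 ≡ 1, so inverse 6.
n ≡ 47·5207·49 + 43·2173·118 + 36·6731·6 = 24471419.
24471419 mod 275971 = 185971.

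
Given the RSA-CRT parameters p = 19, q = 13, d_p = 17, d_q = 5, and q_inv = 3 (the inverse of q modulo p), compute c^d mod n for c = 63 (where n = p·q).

m₁ = c^(d_p) mod p: c ≡ 6 (mod 19), and 6^17 mod 19 = 16.
m₂ = c^(d_q) mod q: c ≡ 11 (mod 13), and 11^5 mod 13 = 7.
h = q_inv·(m₁ − m₂) mod p = 3·(16 − 7) mod 19 = 8.
m = m₂ + h·q = 7 + 8·13 = 111.

111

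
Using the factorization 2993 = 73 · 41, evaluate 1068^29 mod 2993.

922

Mod 73: 1068 ≡ 46; 46^29 ≡ 46 (mod 73).
Mod 41: 1068 ≡ 2; 2^29 ≡ 20 (mod 41).
Combine by CRT: x ≡ 46 (mod 73), x ≡ 20 (mod 41) ⇒ x ≡ 922 (mod 2993).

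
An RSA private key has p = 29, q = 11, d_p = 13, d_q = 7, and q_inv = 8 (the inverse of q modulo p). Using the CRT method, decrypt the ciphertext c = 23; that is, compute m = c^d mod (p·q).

m₁ = c^(d_p) mod p: c ≡ 23 (mod 29), and 23^13 mod 29 = 24.
m₂ = c^(d_q) mod q: c ≡ 1 (mod 11), and 1^7 mod 11 = 1.
h = q_inv·(m₁ − m₂) mod p = 8·(24 − 1) mod 29 = 10.
m = m₂ + h·q = 1 + 10·11 = 111.

111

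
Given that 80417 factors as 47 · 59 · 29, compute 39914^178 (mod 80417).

Mod 47: 39914 ≡ 11; by Fermat, exponent reduces to 178 mod 46 = 40; 11^40 ≡ 14 (mod 47).
Mod 59: 39914 ≡ 30; by Fermat, exponent reduces to 178 mod 58 = 4; 30^4 ≡ 48 (mod 59).
Mod 29: 39914 ≡ 10; by Fermat, exponent reduces to 178 mod 28 = 10; 10^10 ≡ 6 (mod 29).
Combine by CRT: x ≡ 14 (mod 47), x ≡ 48 (mod 59), x ≡ 6 (mod 29) ⇒ x ≡ 77987 (mod 80417).

77987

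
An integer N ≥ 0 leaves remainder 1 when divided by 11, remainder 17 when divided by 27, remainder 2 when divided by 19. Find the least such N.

From N ≡ 1 (mod 11) write N = 1 + 11t. Substituting into N ≡ 17 (mod 27) gives 11t ≡ 16 (mod 27), and since 11⁻¹ ≡ 5 (mod 27), t ≡ 26. Hence N ≡ 1 + 11·26 = 287 (mod 297).
From N ≡ 287 (mod 297) write N = 287 + 297t. Substituting into N ≡ 2 (mod 19) gives 297t ≡ 0 (mod 19), and since 12⁻¹ ≡ 8 (mod 19), t ≡ 0. Hence N ≡ 287 + 297·0 = 287 (mod 5643).

287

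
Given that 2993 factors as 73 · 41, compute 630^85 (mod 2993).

2966

Mod 73: 630 ≡ 46; by Fermat, exponent reduces to 85 mod 72 = 13; 46^13 ≡ 46 (mod 73).
Mod 41: 630 ≡ 15; by Fermat, exponent reduces to 85 mod 40 = 5; 15^5 ≡ 14 (mod 41).
Combine by CRT: x ≡ 46 (mod 73), x ≡ 14 (mod 41) ⇒ x ≡ 2966 (mod 2993).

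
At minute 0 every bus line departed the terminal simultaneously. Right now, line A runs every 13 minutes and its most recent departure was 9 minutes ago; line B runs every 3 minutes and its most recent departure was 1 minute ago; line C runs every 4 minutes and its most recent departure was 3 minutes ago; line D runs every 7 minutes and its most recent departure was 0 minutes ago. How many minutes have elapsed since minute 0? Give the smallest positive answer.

763

The moduli are pairwise coprime; N = 13·3·4·7 = 1092.
N/13 = 84; 84 ≡ 6 (mod 13); 6·11 ≡ 1, so inverse 11.
N/3 = 364; 364 ≡ 1 (mod 3), inverse 1.
N/4 = 273; 273 ≡ 1 (mod 4), inverse 1.
N/7 = 156; 156 ≡ 2 (mod 7); 2·4 ≡ 1, so inverse 4.
t ≡ 9·84·11 + 1·364·1 + 3·273·1 + 0·156·4 = 9499.
9499 mod 1092 = 763.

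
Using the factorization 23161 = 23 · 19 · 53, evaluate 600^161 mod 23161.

19862

Mod 23: 600 ≡ 2; by Fermat, exponent reduces to 161 mod 22 = 7; 2^7 ≡ 13 (mod 23).
Mod 19: 600 ≡ 11; by Fermat, exponent reduces to 161 mod 18 = 17; 11^17 ≡ 7 (mod 19).
Mod 53: 600 ≡ 17; by Fermat, exponent reduces to 161 mod 52 = 5; 17^5 ≡ 40 (mod 53).
Combine by CRT: x ≡ 13 (mod 23), x ≡ 7 (mod 19), x ≡ 40 (mod 53) ⇒ x ≡ 19862 (mod 23161).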